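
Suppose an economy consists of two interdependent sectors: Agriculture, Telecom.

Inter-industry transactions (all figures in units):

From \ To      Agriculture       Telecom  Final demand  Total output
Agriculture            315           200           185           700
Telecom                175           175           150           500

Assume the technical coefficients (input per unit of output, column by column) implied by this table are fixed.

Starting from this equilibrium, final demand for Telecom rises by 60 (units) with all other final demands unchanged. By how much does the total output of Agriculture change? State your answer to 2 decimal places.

Δx_1 = 93.20

Technical coefficients a_ij = z_ij / X_j:
  a_11 = 315/700 = 0.45, a_21 = 175/700 = 0.25
  a_12 = 200/500 = 0.40, a_22 = 175/500 = 0.35
I − A =
  [   0.55    -0.40]
  [  -0.25     0.65]
det(I−A) = (0.55)(0.65) − (-0.40)(-0.25) = 0.2575
adj(I−A) = [[0.65, 0.40], [0.25, 0.55]]
(I − A)⁻¹ = adj(I−A) / det(I−A) ≈
  [   2.5243     1.5534]
  [   0.9709     2.1359]
Δx = (I − A)⁻¹ Δd with Δd having +60 in the Telecom component and 0 elsewhere.
So Δx_1 = L_12 · (+60), where L_12 = adj(I−A)_12 / det(I−A) = 0.40 / 0.2575.
Δx_1 = 0.40 × (+60) / 0.2575 = 24.00 / 0.2575 ≈ 93.20.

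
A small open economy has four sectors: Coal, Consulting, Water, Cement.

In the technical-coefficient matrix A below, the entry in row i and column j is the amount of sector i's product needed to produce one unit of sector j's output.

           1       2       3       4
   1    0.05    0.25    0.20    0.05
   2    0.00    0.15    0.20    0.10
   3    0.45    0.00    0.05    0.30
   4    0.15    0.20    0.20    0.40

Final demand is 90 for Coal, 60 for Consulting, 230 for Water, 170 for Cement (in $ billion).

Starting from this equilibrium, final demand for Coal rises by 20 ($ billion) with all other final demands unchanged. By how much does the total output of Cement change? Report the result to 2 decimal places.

Δx_4 = 14.46

I − A =
  [   0.95    -0.25    -0.20    -0.05]
  [   0.00     0.85    -0.20    -0.10]
  [  -0.45     0.00     0.95    -0.30]
  [  -0.15    -0.20    -0.20     0.60]
Compute the cofactors C_ij = (−1)^(i+j)·(3×3 minor ij) of I−A; the adjugate is their transpose:
adj(I−A) = Cᵀ =
  [ 0.402500   0.149000   0.143500   0.130125]
  [ 0.086250   0.409875   0.134500   0.142750]
  [ 0.258750   0.140250   0.455375   0.272625]
  [ 0.215625   0.220625   0.232500   0.668125]
det(I−A) = Σ_j (I−A)_1j·C_1j = (0.95)(0.402500) + (-0.25)(0.086250) + (-0.20)(0.258750) + (-0.05)(0.215625) = 0.29828125
(I − A)⁻¹ = adj(I−A) / det(I−A) ≈
  [   1.3494     0.4995     0.4811     0.4362]
  [   0.2892     1.3741     0.4509     0.4786]
  [   0.8675     0.4702     1.5267     0.9140]
  [   0.7229     0.7397     0.7795     2.2399]
Δx = (I − A)⁻¹ Δd with Δd having +20 in the Coal component and 0 elsewhere.
So Δx_4 = L_41 · (+20), where L_41 = adj(I−A)_41 / det(I−A) = 0.215625 / 0.29828125.
Δx_4 = 0.215625 × (+20) / 0.29828125 = 4.3125 / 0.29828125 ≈ 14.46.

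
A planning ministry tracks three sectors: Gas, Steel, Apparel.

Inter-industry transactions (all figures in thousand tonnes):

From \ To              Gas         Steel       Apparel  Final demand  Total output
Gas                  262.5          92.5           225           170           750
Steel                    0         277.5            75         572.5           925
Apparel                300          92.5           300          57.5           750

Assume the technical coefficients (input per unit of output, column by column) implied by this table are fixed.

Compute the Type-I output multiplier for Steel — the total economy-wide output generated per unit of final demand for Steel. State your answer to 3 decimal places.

m_S = 2.605

Technical coefficients a_ij = z_ij / X_j:
  a_GG = 262.5/750 = 0.35, a_SG = 0/750 = 0.00, a_AG = 300/750 = 0.40
  a_GS = 92.5/925 = 0.10, a_SS = 277.5/925 = 0.30, a_AS = 92.5/925 = 0.10
  a_GA = 225/750 = 0.30, a_SA = 75/750 = 0.10, a_AA = 300/750 = 0.40
I − A =
  [   0.65    -0.10    -0.30]
  [   0.00     0.70    -0.10]
  [  -0.40    -0.10     0.60]
Cofactors of I−A, C_ij = (−1)^(i+j)·(minor ij) (rows/columns in the sector order above):
  C_11 = (0.70)(0.60) − (-0.10)(-0.10) = 0.4100
  C_12 = −[(0.00)(0.60) − (-0.10)(-0.40)] = 0.0400
  C_13 = (0.00)(-0.10) − (0.70)(-0.40) = 0.2800
  C_21 = −[(-0.10)(0.60) − (-0.30)(-0.10)] = 0.0900
  C_22 = (0.65)(0.60) − (-0.30)(-0.40) = 0.2700
  C_23 = −[(0.65)(-0.10) − (-0.10)(-0.40)] = 0.1050
  C_31 = (-0.10)(-0.10) − (-0.30)(0.70) = 0.2200
  C_32 = −[(0.65)(-0.10) − (-0.30)(0.00)] = 0.0650
  C_33 = (0.65)(0.70) − (-0.10)(0.00) = 0.4550
det(I−A) = Σ_j (I−A)_1j·C_1j = (0.65)(0.4100) + (-0.10)(0.0400) + (-0.30)(0.2800) = 0.1785
adj(I−A) = Cᵀ =
  [ 0.4100   0.0900   0.2200]
  [ 0.0400   0.2700   0.0650]
  [ 0.2800   0.1050   0.4550]
(I − A)⁻¹ = adj(I−A) / det(I−A) ≈
  [   2.2969     0.5042     1.2325]
  [   0.2241     1.5126     0.3641]
  [   1.5686     0.5882     2.5490]
The output multiplier for sector j is the column-j sum of the Leontief inverse (I − A)⁻¹ = adj(I−A) / det(I−A).
Column S of adj(I−A): (0.0900, 0.2700, 0.1050); det(I−A) = 0.1785.
m_S = (0.0900 + 0.2700 + 0.1050) / 0.1785 = 0.465 / 0.1785 ≈ 2.605.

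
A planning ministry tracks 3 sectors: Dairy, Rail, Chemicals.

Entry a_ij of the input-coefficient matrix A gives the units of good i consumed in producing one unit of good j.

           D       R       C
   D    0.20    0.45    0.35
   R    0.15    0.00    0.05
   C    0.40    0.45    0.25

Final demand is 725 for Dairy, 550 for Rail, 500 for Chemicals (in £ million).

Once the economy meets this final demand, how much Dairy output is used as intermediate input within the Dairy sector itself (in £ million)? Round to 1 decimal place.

I − A =
  [   0.80    -0.45    -0.35]
  [  -0.15     1.00    -0.05]
  [  -0.40    -0.45     0.75]
Cofactors of I−A, C_ij = (−1)^(i+j)·(minor ij) (rows/columns in the sector order above):
  C_11 = (1.00)(0.75) − (-0.05)(-0.45) = 0.7275
  C_12 = −[(-0.15)(0.75) − (-0.05)(-0.40)] = 0.1325
  C_13 = (-0.15)(-0.45) − (1.00)(-0.40) = 0.4675
  C_21 = −[(-0.45)(0.75) − (-0.35)(-0.45)] = 0.4950
  C_22 = (0.80)(0.75) − (-0.35)(-0.40) = 0.4600
  C_23 = −[(0.80)(-0.45) − (-0.45)(-0.40)] = 0.5400
  C_31 = (-0.45)(-0.05) − (-0.35)(1.00) = 0.3725
  C_32 = −[(0.80)(-0.05) − (-0.35)(-0.15)] = 0.0925
  C_33 = (0.80)(1.00) − (-0.45)(-0.15) = 0.7325
det(I−A) = Σ_j (I−A)_1j·C_1j = (0.80)(0.7275) + (-0.45)(0.1325) + (-0.35)(0.4675) = 0.35875
adj(I−A) = Cᵀ =
  [ 0.7275   0.4950   0.3725]
  [ 0.1325   0.4600   0.0925]
  [ 0.4675   0.5400   0.7325]
(I − A)⁻¹ = adj(I−A) / det(I−A) ≈
  [   2.0279     1.3798     1.0383]
  [   0.3693     1.2822     0.2578]
  [   1.3031     1.5052     2.0418]
First solve x = (I − A)⁻¹ d = adj(I−A)·d / det(I−A); in particular x_D = (0.7275·725 + 0.4950·550 + 0.3725·500) / 0.35875 = 985.9375 / 0.35875 ≈ 2748.258.
Intermediate flow from D to D: z_DD = a_DD · x_D = 0.20 × 985.9375 / 0.35875 = 197.1875 / 0.35875 ≈ 549.7.

z_DD = 549.7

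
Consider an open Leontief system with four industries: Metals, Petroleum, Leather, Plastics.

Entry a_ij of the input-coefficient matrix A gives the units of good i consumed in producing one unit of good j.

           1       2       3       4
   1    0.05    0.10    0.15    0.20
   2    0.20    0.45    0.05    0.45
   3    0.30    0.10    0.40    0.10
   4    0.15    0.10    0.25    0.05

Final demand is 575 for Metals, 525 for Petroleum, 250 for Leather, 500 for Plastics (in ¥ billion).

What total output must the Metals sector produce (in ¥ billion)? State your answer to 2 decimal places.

I − A =
  [   0.95    -0.10    -0.15    -0.20]
  [  -0.20     0.55    -0.05    -0.45]
  [  -0.30    -0.10     0.60    -0.10]
  [  -0.15    -0.10    -0.25     0.95]
Compute the cofactors C_ij = (−1)^(i+j)·(3×3 minor ij) of I−A; the adjugate is their transpose:
adj(I−A) = Cᵀ =
  [ 0.256250   0.087250   0.116125   0.107500]
  [ 0.198250   0.439750   0.199125   0.271000]
  [ 0.179250   0.132750   0.407375   0.143500]
  [ 0.108500   0.095000   0.146500   0.267500]
det(I−A) = Σ_j (I−A)_1j·C_1j = (0.95)(0.256250) + (-0.10)(0.198250) + (-0.15)(0.179250) + (-0.20)(0.108500) = 0.175025
(I − A)⁻¹ = adj(I−A) / det(I−A) ≈
  [   1.4641     0.4985     0.6635     0.6142]
  [   1.1327     2.5125     1.1377     1.5484]
  [   1.0241     0.7585     2.3275     0.8199]
  [   0.6199     0.5428     0.8370     1.5284]
x = (I − A)⁻¹ d = adj(I−A)·d / det(I−A), with det(I−A) = 0.175025:
  x_1 = (0.256250·575 + 0.087250·525 + 0.116125·250 + 0.107500·500) / 0.175025 = 275.93125 / 0.175025 ≈ 1576.52
  x_2 = (0.198250·575 + 0.439750·525 + 0.199125·250 + 0.271000·500) / 0.175025 = 530.14375 / 0.175025 ≈ 3028.96
  x_3 = (0.179250·575 + 0.132750·525 + 0.407375·250 + 0.143500·500) / 0.175025 = 346.35625 / 0.175025 ≈ 1978.90
  x_4 = (0.108500·575 + 0.095000·525 + 0.146500·250 + 0.267500·500) / 0.175025 = 282.6375 / 0.175025 ≈ 1614.84

x_1 = 1576.52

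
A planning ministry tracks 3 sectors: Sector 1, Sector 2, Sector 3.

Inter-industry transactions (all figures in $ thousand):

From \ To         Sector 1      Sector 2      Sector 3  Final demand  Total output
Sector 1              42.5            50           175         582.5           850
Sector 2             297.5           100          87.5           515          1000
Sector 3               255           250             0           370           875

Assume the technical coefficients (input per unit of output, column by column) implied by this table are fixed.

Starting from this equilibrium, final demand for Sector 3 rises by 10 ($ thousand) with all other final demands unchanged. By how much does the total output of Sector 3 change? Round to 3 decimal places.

Technical coefficients a_ij = z_ij / X_j:
  a_11 = 42.5/850 = 0.05, a_21 = 297.5/850 = 0.35, a_31 = 255/850 = 0.30
  a_12 = 50/1000 = 0.05, a_22 = 100/1000 = 0.10, a_32 = 250/1000 = 0.25
  a_13 = 175/875 = 0.20, a_23 = 87.5/875 = 0.10, a_33 = 0/875 = 0.00
I − A =
  [   0.95    -0.05    -0.20]
  [  -0.35     0.90    -0.10]
  [  -0.30    -0.25     1.00]
Cofactors of I−A, C_ij = (−1)^(i+j)·(minor ij) (rows/columns in the sector order above):
  C_11 = (0.90)(1.00) − (-0.10)(-0.25) = 0.8750
  C_12 = −[(-0.35)(1.00) − (-0.10)(-0.30)] = 0.3800
  C_13 = (-0.35)(-0.25) − (0.90)(-0.30) = 0.3575
  C_21 = −[(-0.05)(1.00) − (-0.20)(-0.25)] = 0.1000
  C_22 = (0.95)(1.00) − (-0.20)(-0.30) = 0.8900
  C_23 = −[(0.95)(-0.25) − (-0.05)(-0.30)] = 0.2525
  C_31 = (-0.05)(-0.10) − (-0.20)(0.90) = 0.1850
  C_32 = −[(0.95)(-0.10) − (-0.20)(-0.35)] = 0.1650
  C_33 = (0.95)(0.90) − (-0.05)(-0.35) = 0.8375
det(I−A) = Σ_j (I−A)_1j·C_1j = (0.95)(0.8750) + (-0.05)(0.3800) + (-0.20)(0.3575) = 0.74075
adj(I−A) = Cᵀ =
  [ 0.8750   0.1000   0.1850]
  [ 0.3800   0.8900   0.1650]
  [ 0.3575   0.2525   0.8375]
(I − A)⁻¹ = adj(I−A) / det(I−A) ≈
  [   1.1812     0.1350     0.2497]
  [   0.5130     1.2015     0.2227]
  [   0.4826     0.3409     1.1306]
Δx = (I − A)⁻¹ Δd with Δd having +10 in the Sector 3 component and 0 elsewhere.
So Δx_3 = L_33 · (+10), where L_33 = adj(I−A)_33 / det(I−A) = 0.8375 / 0.74075.
Δx_3 = 0.8375 × (+10) / 0.74075 = 8.375 / 0.74075 ≈ 11.306.

Δx_3 = 11.306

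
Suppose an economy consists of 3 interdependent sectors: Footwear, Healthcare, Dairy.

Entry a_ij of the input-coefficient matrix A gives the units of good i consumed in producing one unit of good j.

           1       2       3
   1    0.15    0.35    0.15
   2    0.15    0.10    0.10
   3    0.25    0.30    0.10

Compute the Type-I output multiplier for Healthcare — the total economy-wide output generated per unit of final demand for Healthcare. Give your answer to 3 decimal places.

m_2 = 2.524

I − A =
  [   0.85    -0.35    -0.15]
  [  -0.15     0.90    -0.10]
  [  -0.25    -0.30     0.90]
Cofactors of I−A, C_ij = (−1)^(i+j)·(minor ij) (rows/columns in the sector order above):
  C_11 = (0.90)(0.90) − (-0.10)(-0.30) = 0.7800
  C_12 = −[(-0.15)(0.90) − (-0.10)(-0.25)] = 0.1600
  C_13 = (-0.15)(-0.30) − (0.90)(-0.25) = 0.2700
  C_21 = −[(-0.35)(0.90) − (-0.15)(-0.30)] = 0.3600
  C_22 = (0.85)(0.90) − (-0.15)(-0.25) = 0.7275
  C_23 = −[(0.85)(-0.30) − (-0.35)(-0.25)] = 0.3425
  C_31 = (-0.35)(-0.10) − (-0.15)(0.90) = 0.1700
  C_32 = −[(0.85)(-0.10) − (-0.15)(-0.15)] = 0.1075
  C_33 = (0.85)(0.90) − (-0.35)(-0.15) = 0.7125
det(I−A) = Σ_j (I−A)_1j·C_1j = (0.85)(0.7800) + (-0.35)(0.1600) + (-0.15)(0.2700) = 0.5665
adj(I−A) = Cᵀ =
  [ 0.7800   0.3600   0.1700]
  [ 0.1600   0.7275   0.1075]
  [ 0.2700   0.3425   0.7125]
(I − A)⁻¹ = adj(I−A) / det(I−A) ≈
  [   1.3769     0.6355     0.3001]
  [   0.2824     1.2842     0.1898]
  [   0.4766     0.6046     1.2577]
The output multiplier for sector j is the column-j sum of the Leontief inverse (I − A)⁻¹ = adj(I−A) / det(I−A).
Column 2 of adj(I−A): (0.3600, 0.7275, 0.3425); det(I−A) = 0.5665.
m_2 = (0.3600 + 0.7275 + 0.3425) / 0.5665 = 1.43 / 0.5665 ≈ 2.524.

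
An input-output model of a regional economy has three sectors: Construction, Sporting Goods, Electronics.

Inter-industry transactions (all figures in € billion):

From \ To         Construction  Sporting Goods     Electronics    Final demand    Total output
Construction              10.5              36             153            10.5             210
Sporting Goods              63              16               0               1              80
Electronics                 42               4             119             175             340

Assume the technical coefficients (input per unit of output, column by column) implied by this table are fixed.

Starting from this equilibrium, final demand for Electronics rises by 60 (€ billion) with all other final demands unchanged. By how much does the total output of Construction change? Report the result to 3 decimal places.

Δx_C = 65.954

Technical coefficients a_ij = z_ij / X_j:
  a_CC = 10.5/210 = 0.05, a_SC = 63/210 = 0.30, a_EC = 42/210 = 0.20
  a_CS = 36/80 = 0.45, a_SS = 16/80 = 0.20, a_ES = 4/80 = 0.05
  a_CE = 153/340 = 0.45, a_SE = 0/340 = 0.00, a_EE = 119/340 = 0.35
I − A =
  [   0.95    -0.45    -0.45]
  [  -0.30     0.80     0.00]
  [  -0.20    -0.05     0.65]
Cofactors of I−A, C_ij = (−1)^(i+j)·(minor ij) (rows/columns in the sector order above):
  C_11 = (0.80)(0.65) − (0.00)(-0.05) = 0.5200
  C_12 = −[(-0.30)(0.65) − (0.00)(-0.20)] = 0.1950
  C_13 = (-0.30)(-0.05) − (0.80)(-0.20) = 0.1750
  C_21 = −[(-0.45)(0.65) − (-0.45)(-0.05)] = 0.3150
  C_22 = (0.95)(0.65) − (-0.45)(-0.20) = 0.5275
  C_23 = −[(0.95)(-0.05) − (-0.45)(-0.20)] = 0.1375
  C_31 = (-0.45)(0.00) − (-0.45)(0.80) = 0.3600
  C_32 = −[(0.95)(0.00) − (-0.45)(-0.30)] = 0.1350
  C_33 = (0.95)(0.80) − (-0.45)(-0.30) = 0.6250
det(I−A) = Σ_j (I−A)_1j·C_1j = (0.95)(0.5200) + (-0.45)(0.1950) + (-0.45)(0.1750) = 0.3275
adj(I−A) = Cᵀ =
  [ 0.5200   0.3150   0.3600]
  [ 0.1950   0.5275   0.1350]
  [ 0.1750   0.1375   0.6250]
(I − A)⁻¹ = adj(I−A) / det(I−A) ≈
  [   1.5878     0.9618     1.0992]
  [   0.5954     1.6107     0.4122]
  [   0.5344     0.4198     1.9084]
Δx = (I − A)⁻¹ Δd with Δd having +60 in the Electronics component and 0 elsewhere.
So Δx_C = L_CE · (+60), where L_CE = adj(I−A)_CE / det(I−A) = 0.3600 / 0.3275.
Δx_C = 0.3600 × (+60) / 0.3275 = 21.60 / 0.3275 ≈ 65.954.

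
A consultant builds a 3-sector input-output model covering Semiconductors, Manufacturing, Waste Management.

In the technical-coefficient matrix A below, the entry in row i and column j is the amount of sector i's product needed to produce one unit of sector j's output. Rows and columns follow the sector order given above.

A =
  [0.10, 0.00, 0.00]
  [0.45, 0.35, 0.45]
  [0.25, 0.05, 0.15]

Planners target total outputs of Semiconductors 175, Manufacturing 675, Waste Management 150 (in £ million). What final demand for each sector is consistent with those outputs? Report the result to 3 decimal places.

d_1 = 157.500, d_2 = 292.500, d_3 = 50.000

I − A =
  [   0.90     0.00     0.00]
  [  -0.45     0.65    -0.45]
  [  -0.25    -0.05     0.85]
d = (I − A) x:
  d_1 = (+0.90)·175 + (+0.00)·675 + (+0.00)·150 = 157.500
  d_2 = (-0.45)·175 + (+0.65)·675 + (-0.45)·150 = 292.500
  d_3 = (-0.25)·175 + (-0.05)·675 + (+0.85)·150 = 50.000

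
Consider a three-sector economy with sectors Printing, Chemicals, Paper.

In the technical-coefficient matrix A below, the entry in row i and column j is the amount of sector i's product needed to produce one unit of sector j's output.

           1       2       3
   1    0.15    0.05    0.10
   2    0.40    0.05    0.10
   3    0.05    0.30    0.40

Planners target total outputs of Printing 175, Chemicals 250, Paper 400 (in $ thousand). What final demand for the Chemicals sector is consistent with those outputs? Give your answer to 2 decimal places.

I − A =
  [   0.85    -0.05    -0.10]
  [  -0.40     0.95    -0.10]
  [  -0.05    -0.30     0.60]
d = (I − A) x:
  d_1 = (+0.85)·175 + (-0.05)·250 + (-0.10)·400 = 96.25
  d_2 = (-0.40)·175 + (+0.95)·250 + (-0.10)·400 = 127.50
  d_3 = (-0.05)·175 + (-0.30)·250 + (+0.60)·400 = 156.25

d_2 = 127.50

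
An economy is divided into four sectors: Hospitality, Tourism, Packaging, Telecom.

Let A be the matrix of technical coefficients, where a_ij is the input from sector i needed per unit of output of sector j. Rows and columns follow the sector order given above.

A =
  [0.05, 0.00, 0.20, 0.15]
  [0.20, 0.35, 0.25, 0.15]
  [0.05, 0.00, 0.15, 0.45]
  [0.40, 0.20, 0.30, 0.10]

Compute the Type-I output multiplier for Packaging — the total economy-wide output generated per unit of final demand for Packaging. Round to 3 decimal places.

I − A =
  [   0.95     0.00    -0.20    -0.15]
  [  -0.20     0.65    -0.25    -0.15]
  [  -0.05     0.00     0.85    -0.45]
  [  -0.40    -0.20    -0.30     0.90]
Compute the cofactors C_ij = (−1)^(i+j)·(3×3 minor ij) of I−A; the adjugate is their transpose:
adj(I−A) = Cᵀ =
  [ 0.361500   0.043500   0.147750   0.141375]
  [ 0.235500   0.500250   0.298500   0.271875]
  [ 0.162750   0.087000   0.482250   0.282750]
  [ 0.267250   0.159500   0.292750   0.518375]
det(I−A) = Σ_j (I−A)_1j·C_1j = (0.95)(0.361500) + (0.00)(0.235500) + (-0.20)(0.162750) + (-0.15)(0.267250) = 0.2707875
(I − A)⁻¹ = adj(I−A) / det(I−A) ≈
  [   1.3350     0.1606     0.5456     0.5221]
  [   0.8697     1.8474     1.1023     1.0040]
  [   0.6010     0.3213     1.7809     1.0442]
  [   0.9869     0.5890     1.0811     1.9143]
The output multiplier for sector j is the column-j sum of the Leontief inverse (I − A)⁻¹ = adj(I−A) / det(I−A).
Column 3 of adj(I−A): (0.147750, 0.298500, 0.482250, 0.292750); det(I−A) = 0.2707875.
m_3 = (0.147750 + 0.298500 + 0.482250 + 0.292750) / 0.2707875 = 1.22125 / 0.2707875 ≈ 4.510.

m_3 = 4.510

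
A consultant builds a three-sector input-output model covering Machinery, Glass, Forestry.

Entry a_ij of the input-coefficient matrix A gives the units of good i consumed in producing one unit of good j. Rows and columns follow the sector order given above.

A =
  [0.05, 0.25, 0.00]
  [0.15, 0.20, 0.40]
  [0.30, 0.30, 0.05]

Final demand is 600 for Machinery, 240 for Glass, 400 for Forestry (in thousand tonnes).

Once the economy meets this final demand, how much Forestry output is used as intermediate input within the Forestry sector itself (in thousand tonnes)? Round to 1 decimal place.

I − A =
  [   0.95    -0.25     0.00]
  [  -0.15     0.80    -0.40]
  [  -0.30    -0.30     0.95]
Cofactors of I−A, C_ij = (−1)^(i+j)·(minor ij) (rows/columns in the sector order above):
  C_11 = (0.80)(0.95) − (-0.40)(-0.30) = 0.6400
  C_12 = −[(-0.15)(0.95) − (-0.40)(-0.30)] = 0.2625
  C_13 = (-0.15)(-0.30) − (0.80)(-0.30) = 0.2850
  C_21 = −[(-0.25)(0.95) − (0.00)(-0.30)] = 0.2375
  C_22 = (0.95)(0.95) − (0.00)(-0.30) = 0.9025
  C_23 = −[(0.95)(-0.30) − (-0.25)(-0.30)] = 0.3600
  C_31 = (-0.25)(-0.40) − (0.00)(0.80) = 0.1000
  C_32 = −[(0.95)(-0.40) − (0.00)(-0.15)] = 0.3800
  C_33 = (0.95)(0.80) − (-0.25)(-0.15) = 0.7225
det(I−A) = Σ_j (I−A)_1j·C_1j = (0.95)(0.6400) + (-0.25)(0.2625) + (0.00)(0.2850) = 0.542375
adj(I−A) = Cᵀ =
  [ 0.6400   0.2375   0.1000]
  [ 0.2625   0.9025   0.3800]
  [ 0.2850   0.3600   0.7225]
(I − A)⁻¹ = adj(I−A) / det(I−A) ≈
  [   1.1800     0.4379     0.1844]
  [   0.4840     1.6640     0.7006]
  [   0.5255     0.6637     1.3321]
First solve x = (I − A)⁻¹ d = adj(I−A)·d / det(I−A); in particular x_F = (0.2850·600 + 0.3600·240 + 0.7225·400) / 0.542375 = 546.40 / 0.542375 ≈ 1007.421.
Intermediate flow from F to F: z_FF = a_FF · x_F = 0.05 × 546.40 / 0.542375 = 27.32 / 0.542375 ≈ 50.4.

z_FF = 50.4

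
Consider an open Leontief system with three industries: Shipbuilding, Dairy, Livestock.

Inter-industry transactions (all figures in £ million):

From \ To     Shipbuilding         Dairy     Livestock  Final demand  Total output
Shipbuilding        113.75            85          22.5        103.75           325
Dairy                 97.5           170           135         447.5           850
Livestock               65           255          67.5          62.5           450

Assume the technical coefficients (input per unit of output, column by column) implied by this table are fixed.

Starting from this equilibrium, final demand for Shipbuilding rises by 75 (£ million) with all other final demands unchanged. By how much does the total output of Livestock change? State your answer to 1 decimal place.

Technical coefficients a_ij = z_ij / X_j:
  a_11 = 113.75/325 = 0.35, a_21 = 97.5/325 = 0.30, a_31 = 65/325 = 0.20
  a_12 = 85/850 = 0.10, a_22 = 170/850 = 0.20, a_32 = 255/850 = 0.30
  a_13 = 22.5/450 = 0.05, a_23 = 135/450 = 0.30, a_33 = 67.5/450 = 0.15
I − A =
  [   0.65    -0.10    -0.05]
  [  -0.30     0.80    -0.30]
  [  -0.20    -0.30     0.85]
Cofactors of I−A, C_ij = (−1)^(i+j)·(minor ij) (rows/columns in the sector order above):
  C_11 = (0.80)(0.85) − (-0.30)(-0.30) = 0.5900
  C_12 = −[(-0.30)(0.85) − (-0.30)(-0.20)] = 0.3150
  C_13 = (-0.30)(-0.30) − (0.80)(-0.20) = 0.2500
  C_21 = −[(-0.10)(0.85) − (-0.05)(-0.30)] = 0.1000
  C_22 = (0.65)(0.85) − (-0.05)(-0.20) = 0.5425
  C_23 = −[(0.65)(-0.30) − (-0.10)(-0.20)] = 0.2150
  C_31 = (-0.10)(-0.30) − (-0.05)(0.80) = 0.0700
  C_32 = −[(0.65)(-0.30) − (-0.05)(-0.30)] = 0.2100
  C_33 = (0.65)(0.80) − (-0.10)(-0.30) = 0.4900
det(I−A) = Σ_j (I−A)_1j·C_1j = (0.65)(0.5900) + (-0.10)(0.3150) + (-0.05)(0.2500) = 0.3395
adj(I−A) = Cᵀ =
  [ 0.5900   0.1000   0.0700]
  [ 0.3150   0.5425   0.2100]
  [ 0.2500   0.2150   0.4900]
(I − A)⁻¹ = adj(I−A) / det(I−A) ≈
  [   1.7378     0.2946     0.2062]
  [   0.9278     1.5979     0.6186]
  [   0.7364     0.6333     1.4433]
Δx = (I − A)⁻¹ Δd with Δd having +75 in the Shipbuilding component and 0 elsewhere.
So Δx_3 = L_31 · (+75), where L_31 = adj(I−A)_31 / det(I−A) = 0.2500 / 0.3395.
Δx_3 = 0.2500 × (+75) / 0.3395 = 18.75 / 0.3395 ≈ 55.2.

Δx_3 = 55.2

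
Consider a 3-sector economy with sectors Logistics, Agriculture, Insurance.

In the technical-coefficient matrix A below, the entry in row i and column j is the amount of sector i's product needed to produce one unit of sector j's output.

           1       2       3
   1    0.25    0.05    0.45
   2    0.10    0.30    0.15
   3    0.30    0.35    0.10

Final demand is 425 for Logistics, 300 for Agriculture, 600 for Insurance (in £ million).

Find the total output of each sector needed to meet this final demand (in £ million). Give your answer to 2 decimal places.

x_1 = 1580.66, x_2 = 992.88, x_3 = 1579.68

I − A =
  [   0.75    -0.05    -0.45]
  [  -0.10     0.70    -0.15]
  [  -0.30    -0.35     0.90]
Cofactors of I−A, C_ij = (−1)^(i+j)·(minor ij) (rows/columns in the sector order above):
  C_11 = (0.70)(0.90) − (-0.15)(-0.35) = 0.5775
  C_12 = −[(-0.10)(0.90) − (-0.15)(-0.30)] = 0.1350
  C_13 = (-0.10)(-0.35) − (0.70)(-0.30) = 0.2450
  C_21 = −[(-0.05)(0.90) − (-0.45)(-0.35)] = 0.2025
  C_22 = (0.75)(0.90) − (-0.45)(-0.30) = 0.5400
  C_23 = −[(0.75)(-0.35) − (-0.05)(-0.30)] = 0.2775
  C_31 = (-0.05)(-0.15) − (-0.45)(0.70) = 0.3225
  C_32 = −[(0.75)(-0.15) − (-0.45)(-0.10)] = 0.1575
  C_33 = (0.75)(0.70) − (-0.05)(-0.10) = 0.5200
det(I−A) = Σ_j (I−A)_1j·C_1j = (0.75)(0.5775) + (-0.05)(0.1350) + (-0.45)(0.2450) = 0.316125
adj(I−A) = Cᵀ =
  [ 0.5775   0.2025   0.3225]
  [ 0.1350   0.5400   0.1575]
  [ 0.2450   0.2775   0.5200]
(I − A)⁻¹ = adj(I−A) / det(I−A) ≈
  [   1.8268     0.6406     1.0202]
  [   0.4270     1.7082     0.4982]
  [   0.7750     0.8778     1.6449]
x = (I − A)⁻¹ d = adj(I−A)·d / det(I−A), with det(I−A) = 0.316125:
  x_1 = (0.5775·425 + 0.2025·300 + 0.3225·600) / 0.316125 = 499.6875 / 0.316125 ≈ 1580.66
  x_2 = (0.1350·425 + 0.5400·300 + 0.1575·600) / 0.316125 = 313.875 / 0.316125 ≈ 992.88
  x_3 = (0.2450·425 + 0.2775·300 + 0.5200·600) / 0.316125 = 499.375 / 0.316125 ≈ 1579.68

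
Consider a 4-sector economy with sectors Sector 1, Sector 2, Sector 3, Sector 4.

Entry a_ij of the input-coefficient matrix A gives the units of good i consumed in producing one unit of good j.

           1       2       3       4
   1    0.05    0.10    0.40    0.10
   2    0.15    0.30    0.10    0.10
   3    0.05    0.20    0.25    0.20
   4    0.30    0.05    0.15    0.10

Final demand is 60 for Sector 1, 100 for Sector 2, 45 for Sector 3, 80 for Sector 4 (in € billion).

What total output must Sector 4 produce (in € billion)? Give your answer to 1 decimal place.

x_4 = 196.2

I − A =
  [   0.95    -0.10    -0.40    -0.10]
  [  -0.15     0.70    -0.10    -0.10]
  [  -0.05    -0.20     0.75    -0.20]
  [  -0.30    -0.05    -0.15     0.90]
Compute the cofactors C_ij = (−1)^(i+j)·(3×3 minor ij) of I−A; the adjugate is their transpose:
adj(I−A) = Cᵀ =
  [ 0.425750   0.147250   0.271500   0.124000]
  [ 0.130500   0.547500   0.165000   0.112000]
  [ 0.107750   0.185250   0.555500   0.156000]
  [ 0.167125   0.110375   0.192250   0.442000]
det(I−A) = Σ_j (I−A)_1j·C_1j = (0.95)(0.425750) + (-0.10)(0.130500) + (-0.40)(0.107750) + (-0.10)(0.167125) = 0.3316
(I − A)⁻¹ = adj(I−A) / det(I−A) ≈
  [   1.2839     0.4441     0.8188     0.3739]
  [   0.3935     1.6511     0.4976     0.3378]
  [   0.3249     0.5587     1.6752     0.4704]
  [   0.5040     0.3329     0.5798     1.3329]
x = (I − A)⁻¹ d = adj(I−A)·d / det(I−A), with det(I−A) = 0.3316:
  x_1 = (0.425750·60 + 0.147250·100 + 0.271500·45 + 0.124000·80) / 0.3316 = 62.4075 / 0.3316 ≈ 188.2
  x_2 = (0.130500·60 + 0.547500·100 + 0.165000·45 + 0.112000·80) / 0.3316 = 78.965 / 0.3316 ≈ 238.1
  x_3 = (0.107750·60 + 0.185250·100 + 0.555500·45 + 0.156000·80) / 0.3316 = 62.4675 / 0.3316 ≈ 188.4
  x_4 = (0.167125·60 + 0.110375·100 + 0.192250·45 + 0.442000·80) / 0.3316 = 65.07625 / 0.3316 ≈ 196.2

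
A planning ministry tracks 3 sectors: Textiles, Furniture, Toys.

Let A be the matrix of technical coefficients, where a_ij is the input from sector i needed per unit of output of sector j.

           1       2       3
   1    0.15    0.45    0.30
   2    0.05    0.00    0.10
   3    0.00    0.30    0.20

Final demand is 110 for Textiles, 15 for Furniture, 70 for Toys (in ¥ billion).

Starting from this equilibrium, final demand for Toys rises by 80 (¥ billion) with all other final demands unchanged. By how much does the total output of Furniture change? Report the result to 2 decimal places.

Δx_2 = 12.66

I − A =
  [   0.85    -0.45    -0.30]
  [  -0.05     1.00    -0.10]
  [   0.00    -0.30     0.80]
Cofactors of I−A, C_ij = (−1)^(i+j)·(minor ij) (rows/columns in the sector order above):
  C_11 = (1.00)(0.80) − (-0.10)(-0.30) = 0.7700
  C_12 = −[(-0.05)(0.80) − (-0.10)(0.00)] = 0.0400
  C_13 = (-0.05)(-0.30) − (1.00)(0.00) = 0.0150
  C_21 = −[(-0.45)(0.80) − (-0.30)(-0.30)] = 0.4500
  C_22 = (0.85)(0.80) − (-0.30)(0.00) = 0.6800
  C_23 = −[(0.85)(-0.30) − (-0.45)(0.00)] = 0.2550
  C_31 = (-0.45)(-0.10) − (-0.30)(1.00) = 0.3450
  C_32 = −[(0.85)(-0.10) − (-0.30)(-0.05)] = 0.1000
  C_33 = (0.85)(1.00) − (-0.45)(-0.05) = 0.8275
det(I−A) = Σ_j (I−A)_1j·C_1j = (0.85)(0.7700) + (-0.45)(0.0400) + (-0.30)(0.0150) = 0.6320
adj(I−A) = Cᵀ =
  [ 0.7700   0.4500   0.3450]
  [ 0.0400   0.6800   0.1000]
  [ 0.0150   0.2550   0.8275]
(I − A)⁻¹ = adj(I−A) / det(I−A) ≈
  [   1.2184     0.7120     0.5459]
  [   0.0633     1.0759     0.1582]
  [   0.0237     0.4035     1.3093]
Δx = (I − A)⁻¹ Δd with Δd having +80 in the Toys component and 0 elsewhere.
So Δx_2 = L_23 · (+80), where L_23 = adj(I−A)_23 / det(I−A) = 0.1000 / 0.6320.
Δx_2 = 0.1000 × (+80) / 0.6320 = 8.00 / 0.6320 ≈ 12.66.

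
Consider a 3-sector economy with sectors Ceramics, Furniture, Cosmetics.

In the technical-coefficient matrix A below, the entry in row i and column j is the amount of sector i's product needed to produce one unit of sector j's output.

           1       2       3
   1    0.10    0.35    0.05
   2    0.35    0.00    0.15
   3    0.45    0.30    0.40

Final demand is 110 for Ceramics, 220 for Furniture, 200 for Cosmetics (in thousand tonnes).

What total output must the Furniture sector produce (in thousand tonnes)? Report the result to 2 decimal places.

I − A =
  [   0.90    -0.35    -0.05]
  [  -0.35     1.00    -0.15]
  [  -0.45    -0.30     0.60]
Cofactors of I−A, C_ij = (−1)^(i+j)·(minor ij) (rows/columns in the sector order above):
  C_11 = (1.00)(0.60) − (-0.15)(-0.30) = 0.5550
  C_12 = −[(-0.35)(0.60) − (-0.15)(-0.45)] = 0.2775
  C_13 = (-0.35)(-0.30) − (1.00)(-0.45) = 0.5550
  C_21 = −[(-0.35)(0.60) − (-0.05)(-0.30)] = 0.2250
  C_22 = (0.90)(0.60) − (-0.05)(-0.45) = 0.5175
  C_23 = −[(0.90)(-0.30) − (-0.35)(-0.45)] = 0.4275
  C_31 = (-0.35)(-0.15) − (-0.05)(1.00) = 0.1025
  C_32 = −[(0.90)(-0.15) − (-0.05)(-0.35)] = 0.1525
  C_33 = (0.90)(1.00) − (-0.35)(-0.35) = 0.7775
det(I−A) = Σ_j (I−A)_1j·C_1j = (0.90)(0.5550) + (-0.35)(0.2775) + (-0.05)(0.5550) = 0.374625
adj(I−A) = Cᵀ =
  [ 0.5550   0.2250   0.1025]
  [ 0.2775   0.5175   0.1525]
  [ 0.5550   0.4275   0.7775]
(I − A)⁻¹ = adj(I−A) / det(I−A) ≈
  [   1.4815     0.6006     0.2736]
  [   0.7407     1.3814     0.4071]
  [   1.4815     1.1411     2.0754]
x = (I − A)⁻¹ d = adj(I−A)·d / det(I−A), with det(I−A) = 0.374625:
  x_1 = (0.5550·110 + 0.2250·220 + 0.1025·200) / 0.374625 = 131.05 / 0.374625 ≈ 349.82
  x_2 = (0.2775·110 + 0.5175·220 + 0.1525·200) / 0.374625 = 174.875 / 0.374625 ≈ 466.80
  x_3 = (0.5550·110 + 0.4275·220 + 0.7775·200) / 0.374625 = 310.60 / 0.374625 ≈ 829.10

x_2 = 466.80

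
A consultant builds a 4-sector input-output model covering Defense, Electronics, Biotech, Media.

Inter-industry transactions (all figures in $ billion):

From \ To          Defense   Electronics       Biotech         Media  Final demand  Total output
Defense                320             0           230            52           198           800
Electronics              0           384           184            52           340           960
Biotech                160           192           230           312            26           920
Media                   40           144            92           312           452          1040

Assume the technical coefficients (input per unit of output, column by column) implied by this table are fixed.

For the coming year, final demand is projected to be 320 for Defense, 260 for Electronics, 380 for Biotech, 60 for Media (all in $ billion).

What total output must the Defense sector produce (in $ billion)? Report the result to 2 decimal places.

x_1 = 1099.96

Technical coefficients a_ij = z_ij / X_j:
  a_11 = 320/800 = 0.40, a_21 = 0/800 = 0.00, a_31 = 160/800 = 0.20, a_41 = 40/800 = 0.05
  a_12 = 0/960 = 0.00, a_22 = 384/960 = 0.40, a_32 = 192/960 = 0.20, a_42 = 144/960 = 0.15
  a_13 = 230/920 = 0.25, a_23 = 184/920 = 0.20, a_33 = 230/920 = 0.25, a_43 = 92/920 = 0.10
  a_14 = 52/1040 = 0.05, a_24 = 52/1040 = 0.05, a_34 = 312/1040 = 0.30, a_44 = 312/1040 = 0.30
I − A =
  [   0.60     0.00    -0.25    -0.05]
  [   0.00     0.60    -0.20    -0.05]
  [  -0.20    -0.20     0.75    -0.30]
  [  -0.05    -0.15    -0.10     0.70]
Compute the cofactors C_ij = (−1)^(i+j)·(3×3 minor ij) of I−A; the adjugate is their transpose:
adj(I−A) = Cᵀ =
  [ 0.253375   0.052875   0.107625   0.068000]
  [ 0.033875   0.255375   0.087125   0.058000]
  [ 0.092000   0.112000   0.246000   0.120000]
  [ 0.038500   0.074500   0.061500   0.216000]
det(I−A) = Σ_j (I−A)_1j·C_1j = (0.60)(0.253375) + (0.00)(0.033875) + (-0.25)(0.092000) + (-0.05)(0.038500) = 0.1271
(I − A)⁻¹ = adj(I−A) / det(I−A) ≈
  [   1.9935     0.4160     0.8468     0.5350]
  [   0.2665     2.0092     0.6855     0.4563]
  [   0.7238     0.8812     1.9355     0.9441]
  [   0.3029     0.5862     0.4839     1.6994]
x = (I − A)⁻¹ d = adj(I−A)·d / det(I−A), with det(I−A) = 0.1271:
  x_1 = (0.253375·320 + 0.052875·260 + 0.107625·380 + 0.068000·60) / 0.1271 = 139.805 / 0.1271 ≈ 1099.96
  x_2 = (0.033875·320 + 0.255375·260 + 0.087125·380 + 0.058000·60) / 0.1271 = 113.825 / 0.1271 ≈ 895.55
  x_3 = (0.092000·320 + 0.112000·260 + 0.246000·380 + 0.120000·60) / 0.1271 = 159.24 / 0.1271 ≈ 1252.87
  x_4 = (0.038500·320 + 0.074500·260 + 0.061500·380 + 0.216000·60) / 0.1271 = 68.02 / 0.1271 ≈ 535.17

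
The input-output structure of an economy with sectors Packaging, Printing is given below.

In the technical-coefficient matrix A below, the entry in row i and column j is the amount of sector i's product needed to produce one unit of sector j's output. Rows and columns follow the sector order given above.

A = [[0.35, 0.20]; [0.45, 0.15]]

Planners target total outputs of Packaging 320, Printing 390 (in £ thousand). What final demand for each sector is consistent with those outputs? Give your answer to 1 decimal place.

I − A =
  [   0.65    -0.20]
  [  -0.45     0.85]
d = (I − A) x:
  d_1 = (+0.65)·320 + (-0.20)·390 = 130.0
  d_2 = (-0.45)·320 + (+0.85)·390 = 187.5

d_1 = 130.0, d_2 = 187.5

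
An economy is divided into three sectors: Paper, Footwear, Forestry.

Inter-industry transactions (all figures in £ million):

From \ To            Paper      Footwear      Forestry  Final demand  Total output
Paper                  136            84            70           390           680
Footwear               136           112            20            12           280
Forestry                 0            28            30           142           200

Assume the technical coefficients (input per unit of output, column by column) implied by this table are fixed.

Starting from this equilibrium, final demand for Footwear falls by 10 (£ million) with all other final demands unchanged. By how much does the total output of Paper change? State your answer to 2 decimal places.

Δx_1 = -8.48

Technical coefficients a_ij = z_ij / X_j:
  a_11 = 136/680 = 0.20, a_21 = 136/680 = 0.20, a_31 = 0/680 = 0.00
  a_12 = 84/280 = 0.30, a_22 = 112/280 = 0.40, a_32 = 28/280 = 0.10
  a_13 = 70/200 = 0.35, a_23 = 20/200 = 0.10, a_33 = 30/200 = 0.15
I − A =
  [   0.80    -0.30    -0.35]
  [  -0.20     0.60    -0.10]
  [   0.00    -0.10     0.85]
Cofactors of I−A, C_ij = (−1)^(i+j)·(minor ij) (rows/columns in the sector order above):
  C_11 = (0.60)(0.85) − (-0.10)(-0.10) = 0.5000
  C_12 = −[(-0.20)(0.85) − (-0.10)(0.00)] = 0.1700
  C_13 = (-0.20)(-0.10) − (0.60)(0.00) = 0.0200
  C_21 = −[(-0.30)(0.85) − (-0.35)(-0.10)] = 0.2900
  C_22 = (0.80)(0.85) − (-0.35)(0.00) = 0.6800
  C_23 = −[(0.80)(-0.10) − (-0.30)(0.00)] = 0.0800
  C_31 = (-0.30)(-0.10) − (-0.35)(0.60) = 0.2400
  C_32 = −[(0.80)(-0.10) − (-0.35)(-0.20)] = 0.1500
  C_33 = (0.80)(0.60) − (-0.30)(-0.20) = 0.4200
det(I−A) = Σ_j (I−A)_1j·C_1j = (0.80)(0.5000) + (-0.30)(0.1700) + (-0.35)(0.0200) = 0.3420
adj(I−A) = Cᵀ =
  [ 0.5000   0.2900   0.2400]
  [ 0.1700   0.6800   0.1500]
  [ 0.0200   0.0800   0.4200]
(I − A)⁻¹ = adj(I−A) / det(I−A) ≈
  [   1.4620     0.8480     0.7018]
  [   0.4971     1.9883     0.4386]
  [   0.0585     0.2339     1.2281]
Δx = (I − A)⁻¹ Δd with Δd having -10 in the Footwear component and 0 elsewhere.
So Δx_1 = L_12 · (-10), where L_12 = adj(I−A)_12 / det(I−A) = 0.2900 / 0.3420.
Δx_1 = 0.2900 × (-10) / 0.3420 = -2.90 / 0.3420 ≈ -8.48.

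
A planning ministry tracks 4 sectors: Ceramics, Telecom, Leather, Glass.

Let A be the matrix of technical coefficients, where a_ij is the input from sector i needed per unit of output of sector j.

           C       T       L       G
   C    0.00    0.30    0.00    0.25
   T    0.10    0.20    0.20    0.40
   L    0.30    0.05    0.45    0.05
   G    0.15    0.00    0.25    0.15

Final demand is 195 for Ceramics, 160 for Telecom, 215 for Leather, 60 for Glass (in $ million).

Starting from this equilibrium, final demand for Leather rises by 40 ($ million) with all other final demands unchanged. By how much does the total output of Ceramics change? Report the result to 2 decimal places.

Δx_C = 19.35

I − A =
  [   1.00    -0.30     0.00    -0.25]
  [  -0.10     0.80    -0.20    -0.40]
  [  -0.30    -0.05     0.55    -0.05]
  [  -0.15     0.00    -0.25     0.85]
Compute the cofactors C_ij = (−1)^(i+j)·(3×3 minor ij) of I−A; the adjugate is their transpose:
adj(I−A) = Cᵀ =
  [ 0.350500   0.139625   0.131000   0.176500]
  [ 0.161000   0.415625   0.268750   0.258750]
  [ 0.217250   0.119375   0.606500   0.155750]
  [ 0.125750   0.059750   0.201500   0.395500]
det(I−A) = Σ_j (I−A)_1j·C_1j = (1.00)(0.350500) + (-0.30)(0.161000) + (0.00)(0.217250) + (-0.25)(0.125750) = 0.2707625
(I − A)⁻¹ = adj(I−A) / det(I−A) ≈
  [   1.2945     0.5157     0.4838     0.6519]
  [   0.5946     1.5350     0.9926     0.9556]
  [   0.8024     0.4409     2.2400     0.5752]
  [   0.4644     0.2207     0.7442     1.4607]
Δx = (I − A)⁻¹ Δd with Δd having +40 in the Leather component and 0 elsewhere.
So Δx_C = L_CL · (+40), where L_CL = adj(I−A)_CL / det(I−A) = 0.131000 / 0.2707625.
Δx_C = 0.131000 × (+40) / 0.2707625 = 5.24 / 0.2707625 ≈ 19.35.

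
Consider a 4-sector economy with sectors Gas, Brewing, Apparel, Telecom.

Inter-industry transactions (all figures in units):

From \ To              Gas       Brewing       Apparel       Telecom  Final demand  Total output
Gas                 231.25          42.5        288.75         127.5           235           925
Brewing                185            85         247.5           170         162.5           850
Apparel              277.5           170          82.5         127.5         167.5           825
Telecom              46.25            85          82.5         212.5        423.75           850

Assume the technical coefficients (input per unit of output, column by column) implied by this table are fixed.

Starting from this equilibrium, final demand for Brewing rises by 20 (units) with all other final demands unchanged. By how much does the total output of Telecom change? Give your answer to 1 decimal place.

Technical coefficients a_ij = z_ij / X_j:
  a_GG = 231.25/925 = 0.25, a_BG = 185/925 = 0.20, a_AG = 277.5/925 = 0.30, a_TG = 46.25/925 = 0.05
  a_GB = 42.5/850 = 0.05, a_BB = 85/850 = 0.10, a_AB = 170/850 = 0.20, a_TB = 85/850 = 0.10
  a_GA = 288.75/825 = 0.35, a_BA = 247.5/825 = 0.30, a_AA = 82.5/825 = 0.10, a_TA = 82.5/825 = 0.10
  a_GT = 127.5/850 = 0.15, a_BT = 170/850 = 0.20, a_AT = 127.5/850 = 0.15, a_TT = 212.5/850 = 0.25
I − A =
  [   0.75    -0.05    -0.35    -0.15]
  [  -0.20     0.90    -0.30    -0.20]
  [  -0.30    -0.20     0.90    -0.15]
  [  -0.05    -0.10    -0.10     0.75]
Compute the cofactors C_ij = (−1)^(i+j)·(3×3 minor ij) of I−A; the adjugate is their transpose:
adj(I−A) = Cᵀ =
  [ 0.522500   0.107250   0.259500   0.185000]
  [ 0.216750   0.402375   0.240500   0.198750]
  [ 0.238250   0.138375   0.473500   0.179250]
  [ 0.095500   0.079250   0.112500   0.440500]
det(I−A) = Σ_j (I−A)_1j·C_1j = (0.75)(0.522500) + (-0.05)(0.216750) + (-0.35)(0.238250) + (-0.15)(0.095500) = 0.283325
(I − A)⁻¹ = adj(I−A) / det(I−A) ≈
  [   1.8442     0.3785     0.9159     0.6530]
  [   0.7650     1.4202     0.8488     0.7015]
  [   0.8409     0.4884     1.6712     0.6327]
  [   0.3371     0.2797     0.3971     1.5548]
Δx = (I − A)⁻¹ Δd with Δd having +20 in the Brewing component and 0 elsewhere.
So Δx_T = L_TB · (+20), where L_TB = adj(I−A)_TB / det(I−A) = 0.079250 / 0.283325.
Δx_T = 0.079250 × (+20) / 0.283325 = 1.585 / 0.283325 ≈ 5.6.

Δx_T = 5.6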